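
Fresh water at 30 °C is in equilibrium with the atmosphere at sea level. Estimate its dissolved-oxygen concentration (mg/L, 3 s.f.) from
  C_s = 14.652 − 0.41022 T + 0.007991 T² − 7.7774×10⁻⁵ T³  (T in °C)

C_s ≈ 7.44 mg/L

C_s = 14.652 − 0.41022×30 + 0.007991×30² − 7.7774×10⁻⁵×30³ = 7.437 mg/L.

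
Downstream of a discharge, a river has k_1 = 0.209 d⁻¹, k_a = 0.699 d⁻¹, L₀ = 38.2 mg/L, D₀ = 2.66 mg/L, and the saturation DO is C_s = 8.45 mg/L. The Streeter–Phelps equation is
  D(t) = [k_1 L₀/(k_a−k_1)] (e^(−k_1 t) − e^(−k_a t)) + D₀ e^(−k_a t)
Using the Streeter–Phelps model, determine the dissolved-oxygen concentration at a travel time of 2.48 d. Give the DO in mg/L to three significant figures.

k_1 L₀/(k_a−k_1) = 0.209×38.2/(0.699−0.209) = 7.984/0.4900 = 16.29 mg/L.
e^(−k_1 t) = e^(−0.209×2.480) = 0.5955; e^(−k_a t) = e^(−0.699×2.480) = 0.1767.
D = 16.29 × (0.5955 − 0.1767) + 2.66 × 0.1767 = 6.825 + 0.4699 = 7.295 mg/L.
DO = C_s − D = 8.45 − 7.295 = 1.155 mg/L.

DO ≈ 1.16 mg/L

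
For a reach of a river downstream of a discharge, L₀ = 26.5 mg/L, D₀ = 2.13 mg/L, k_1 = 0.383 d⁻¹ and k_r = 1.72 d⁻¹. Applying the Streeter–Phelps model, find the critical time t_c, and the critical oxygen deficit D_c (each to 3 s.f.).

t_c ≈ 0.877 d; D_c ≈ 4.22 mg/L

t_c = [1/(k_r−k_1)] ln[(k_r/k_1)(1 − D₀(k_r−k_1)/(k_1 L₀))]
= [1/(1.72−0.383)] ln[(1.72/0.383)(1 − 2.13×1.337/(0.383×26.5))]
= (1/1.337) ln[4.491 × 0.7194] = 0.7479 × ln(3.231) = 0.7479 × 1.173 = 0.8771 d.
L(t_c) = L₀ e^(−k_1 t_c) = 26.5 × 0.7147 = 18.94 mg/L, and at the critical point k_r D_c = k_1 L, so D_c = (0.383/1.72) × 18.94 = 4.217 mg/L.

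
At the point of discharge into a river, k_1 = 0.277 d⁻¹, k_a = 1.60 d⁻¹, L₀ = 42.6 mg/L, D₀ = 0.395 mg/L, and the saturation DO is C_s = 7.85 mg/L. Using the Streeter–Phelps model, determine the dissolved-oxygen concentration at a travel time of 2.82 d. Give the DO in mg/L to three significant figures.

k_1 L₀/(k_a−k_1) = 0.277×42.6/(1.60−0.277) = 11.80/1.323 = 8.919 mg/L.
e^(−k_1 t) = e^(−0.277×2.820) = 0.4579; e^(−k_a t) = e^(−1.60×2.820) = 0.01098.
D = 8.919 × (0.4579 − 0.01098) + 0.395 × 0.01098 = 3.986 + 0.004336 = 3.990 mg/L.
DO = C_s − D = 7.85 − 3.990 = 3.860 mg/L.

DO ≈ 3.86 mg/L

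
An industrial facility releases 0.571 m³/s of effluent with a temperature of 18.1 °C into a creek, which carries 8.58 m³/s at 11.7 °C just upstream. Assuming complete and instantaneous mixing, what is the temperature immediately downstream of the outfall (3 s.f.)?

Flow-weighted mixing: C = (Q_r C_r + Q_w C_w)/(Q_r + Q_w)
= (8.58×11.7 + 0.571×18.1)/(8.58 + 0.571) = 110.7/9.151 = 12.10 °C.

12.1 °C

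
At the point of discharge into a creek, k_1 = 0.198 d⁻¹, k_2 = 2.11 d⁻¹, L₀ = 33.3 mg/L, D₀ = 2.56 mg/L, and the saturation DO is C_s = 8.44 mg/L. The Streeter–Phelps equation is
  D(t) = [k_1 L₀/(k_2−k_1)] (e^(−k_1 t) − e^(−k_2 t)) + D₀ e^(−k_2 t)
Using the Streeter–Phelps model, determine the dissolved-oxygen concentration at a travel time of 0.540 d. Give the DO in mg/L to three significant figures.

k_1 L₀/(k_2−k_1) = 0.198×33.3/(2.11−0.198) = 6.593/1.912 = 3.448 mg/L.
e^(−k_1 t) = e^(−0.198×0.5400) = 0.8986; e^(−k_2 t) = e^(−2.11×0.5400) = 0.3200.
D = 3.448 × (0.8986 − 0.3200) + 2.56 × 0.3200 = 1.995 + 0.8192 = 2.814 mg/L.
DO = C_s − D = 8.44 − 2.814 = 5.626 mg/L.

DO ≈ 5.63 mg/L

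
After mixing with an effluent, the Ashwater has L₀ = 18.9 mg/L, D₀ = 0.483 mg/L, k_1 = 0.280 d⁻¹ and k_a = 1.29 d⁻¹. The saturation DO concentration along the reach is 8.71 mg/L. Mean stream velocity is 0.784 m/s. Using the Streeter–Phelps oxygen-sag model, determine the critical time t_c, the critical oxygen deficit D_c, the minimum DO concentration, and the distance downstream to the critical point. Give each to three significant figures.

t_c ≈ 1.42 d; D_c ≈ 2.76 mg/L; min DO ≈ 5.95 mg/L; x_c ≈ 96.0 km

With k_a/k_1 = 4.607 and 1 − D₀(k_a−k_1)/(k_1 L₀) = 0.9078,
t_c = ln(4.607 × 0.9078) / (1.29 − 0.280) = ln(4.182) / 1.010 = 1.431/1.010 = 1.417 d.
L(t_c) = L₀ e^(−k_1 t_c) = 18.9 × 0.6725 = 12.71 mg/L, and at the critical point k_a D_c = k_1 L, so D_c = (0.280/1.29) × 12.71 = 2.759 mg/L.
Minimum DO = C_s − D_c = 8.71 − 2.759 = 5.951 mg/L.
x_c = v t_c = 0.784 m/s × 1.417 d × 86400 s/d = 95970 m ≈ 96.0 km.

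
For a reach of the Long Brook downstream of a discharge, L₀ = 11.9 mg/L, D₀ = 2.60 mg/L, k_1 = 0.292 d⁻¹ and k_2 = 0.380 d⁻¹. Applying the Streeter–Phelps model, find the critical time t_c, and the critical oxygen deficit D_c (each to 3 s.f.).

With k_2/k_1 = 1.301 and 1 − D₀(k_2−k_1)/(k_1 L₀) = 0.9342,
t_c = ln(1.301 × 0.9342) / (0.380 − 0.292) = ln(1.216) / 0.08800 = 0.1953/0.08800 = 2.219 d.
L(t_c) = L₀ e^(−k_1 t_c) = 11.9 × 0.5231 = 6.224 mg/L, and at the critical point k_2 D_c = k_1 L, so D_c = (0.292/0.380) × 6.224 = 4.783 mg/L.

t_c ≈ 2.22 d; D_c ≈ 4.78 mg/L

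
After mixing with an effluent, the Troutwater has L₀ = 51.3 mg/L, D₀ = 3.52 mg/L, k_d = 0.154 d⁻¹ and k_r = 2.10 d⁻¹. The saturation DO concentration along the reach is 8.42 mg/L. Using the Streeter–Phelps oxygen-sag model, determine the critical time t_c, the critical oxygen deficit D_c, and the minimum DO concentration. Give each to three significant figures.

t_c ≈ 0.306 d; D_c ≈ 3.59 mg/L; min DO ≈ 4.83 mg/L

t_c = [1/(k_r−k_d)] ln[(k_r/k_d)(1 − D₀(k_r−k_d)/(k_d L₀))]
= [1/(2.10−0.154)] ln[(2.10/0.154)(1 − 3.52×1.946/(0.154×51.3))]
= (1/1.946) ln[13.64 × 0.1329] = 0.5139 × ln(1.813) = 0.5139 × 0.5949 = 0.3057 d.
D_c = (k_d/k_r) L₀ e^(−k_d t_c) = (0.154/2.10) × 51.3 × e^(−0.154×0.3057) = 0.07333 × 51.3 × 0.9540 = 3.589 mg/L.
Minimum DO = C_s − D_c = 8.42 − 3.589 = 4.831 mg/L.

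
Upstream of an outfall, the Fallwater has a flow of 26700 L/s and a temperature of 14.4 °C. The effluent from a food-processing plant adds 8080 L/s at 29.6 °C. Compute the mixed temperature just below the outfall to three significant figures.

17.9 °C

Flow-weighted mixing: C = (Q_r C_r + Q_w C_w)/(Q_r + Q_w)
= (26700×14.4 + 8080×29.6)/(26700 + 8080) = 623600/34780 = 17.93 °C.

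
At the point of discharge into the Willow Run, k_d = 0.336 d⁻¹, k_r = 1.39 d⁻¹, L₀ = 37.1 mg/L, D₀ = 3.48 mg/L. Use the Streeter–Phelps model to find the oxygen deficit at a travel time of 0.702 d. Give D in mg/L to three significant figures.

k_d L₀/(k_r−k_d) = 0.336×37.1/(1.39−0.336) = 12.47/1.054 = 11.83 mg/L.
e^(−k_d t) = e^(−0.336×0.7020) = 0.7899; e^(−k_r t) = e^(−1.39×0.7020) = 0.3769.
D = 11.83 × (0.7899 − 0.3769) + 3.48 × 0.3769 = 4.884 + 1.312 = 6.196 mg/L.

D ≈ 6.20 mg/L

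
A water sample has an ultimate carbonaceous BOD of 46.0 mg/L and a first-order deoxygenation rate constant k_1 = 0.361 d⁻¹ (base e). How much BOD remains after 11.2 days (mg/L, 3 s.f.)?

L ≈ 0.807 mg/L

L_t = L₀ e^(−k_1 t) = 46.0 × e^(−0.361×11.2) = 46.0 × 0.01754 = 0.8069 mg/L.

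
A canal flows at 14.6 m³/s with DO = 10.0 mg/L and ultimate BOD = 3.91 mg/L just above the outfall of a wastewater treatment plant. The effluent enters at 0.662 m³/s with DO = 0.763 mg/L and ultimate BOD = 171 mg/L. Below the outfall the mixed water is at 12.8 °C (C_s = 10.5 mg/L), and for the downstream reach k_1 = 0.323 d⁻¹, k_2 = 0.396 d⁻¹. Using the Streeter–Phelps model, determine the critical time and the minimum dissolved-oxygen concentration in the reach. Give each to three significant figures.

Mixed DO = (14.6×10.0 + 0.662×0.763)/(14.6+0.662) = 146.5/15.26 = 9.599 mg/L.
Mixed L₀ = (14.6×3.91 + 0.662×171)/(15.26) = 170.3/15.26 = 11.16 mg/L.
Initial deficit D₀ = C_s − DO₀ = 10.5 − 9.599 = 0.9007 mg/L.
t_c = (1/0.07300) ln[(0.396/0.323)(1 − 0.9007×0.07300/(0.323×11.16))] = 13.70 × ln(1.204) = 2.539 d.
D_c = (0.323/0.396) × 11.16 × e^(−0.323×2.539) = 0.8157 × 11.16 × 0.4404 = 4.008 mg/L.
Minimum DO = 10.5 − 4.008 = 6.492 mg/L.

t_c ≈ 2.54 d; minimum DO ≈ 6.49 mg/L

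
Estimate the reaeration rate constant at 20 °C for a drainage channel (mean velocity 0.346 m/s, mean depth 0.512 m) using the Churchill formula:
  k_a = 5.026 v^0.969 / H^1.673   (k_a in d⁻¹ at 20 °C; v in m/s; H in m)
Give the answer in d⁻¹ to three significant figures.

k_a ≈ 5.51 d⁻¹

k_a = 5.026 × 0.346^0.969 / 0.512^1.673 = 5.026 × 0.3576 / 0.3263 = 5.508 d⁻¹.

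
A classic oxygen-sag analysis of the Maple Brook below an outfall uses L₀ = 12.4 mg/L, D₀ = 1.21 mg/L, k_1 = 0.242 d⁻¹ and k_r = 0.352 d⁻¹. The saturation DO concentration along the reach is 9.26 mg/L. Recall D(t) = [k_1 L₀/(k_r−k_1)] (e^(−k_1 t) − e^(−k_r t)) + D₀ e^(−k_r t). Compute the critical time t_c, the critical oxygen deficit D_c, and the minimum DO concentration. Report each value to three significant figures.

With k_r/k_1 = 1.455 and 1 − D₀(k_r−k_1)/(k_1 L₀) = 0.9556,
t_c = ln(1.455 × 0.9556) / (0.352 − 0.242) = ln(1.390) / 0.1100 = 0.3293/0.1100 = 2.994 d.
D_c = (k_1/k_r) L₀ e^(−k_1 t_c) = (0.242/0.352) × 12.4 × e^(−0.242×2.994) = 0.6875 × 12.4 × 0.4846 = 4.131 mg/L.
Minimum DO = C_s − D_c = 9.26 − 4.131 = 5.129 mg/L.

t_c ≈ 2.99 d; D_c ≈ 4.13 mg/L; min DO ≈ 5.13 mg/L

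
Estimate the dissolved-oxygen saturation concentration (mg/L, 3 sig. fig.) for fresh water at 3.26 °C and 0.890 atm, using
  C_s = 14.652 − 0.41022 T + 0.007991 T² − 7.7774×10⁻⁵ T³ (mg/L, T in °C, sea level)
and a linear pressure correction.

At sea level: C_s = 14.652 − 0.41022×3.26 + 0.007991×3.26² − 7.7774×10⁻⁵×3.26³ = 13.40 mg/L.
Pressure correction: C_s' = 13.40 × 0.890 = 11.92 mg/L.

C_s ≈ 11.9 mg/L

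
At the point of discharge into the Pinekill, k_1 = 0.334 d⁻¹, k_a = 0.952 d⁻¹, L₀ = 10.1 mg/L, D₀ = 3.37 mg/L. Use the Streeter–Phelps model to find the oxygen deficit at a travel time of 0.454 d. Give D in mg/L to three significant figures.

k_1 L₀/(k_a−k_1) = 0.334×10.1/(0.952−0.334) = 3.373/0.6180 = 5.459 mg/L.
e^(−k_1 t) = e^(−0.334×0.4540) = 0.8593; e^(−k_a t) = e^(−0.952×0.4540) = 0.6491.
D = 5.459 × (0.8593 − 0.6491) + 3.37 × 0.6491 = 1.148 + 2.187 = 3.335 mg/L.

D ≈ 3.33 mg/L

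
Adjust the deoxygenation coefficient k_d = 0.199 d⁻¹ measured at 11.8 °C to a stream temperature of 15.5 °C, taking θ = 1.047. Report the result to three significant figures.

k_d(T₂) = k_d(T₁) · θ^(T₂−T₁) = 0.199 × 1.047^(15.5−11.8)
= 0.199 × 1.047^3.70 = 0.199 × 1.185 = 0.2359 d⁻¹.

k_d ≈ 0.236 d⁻¹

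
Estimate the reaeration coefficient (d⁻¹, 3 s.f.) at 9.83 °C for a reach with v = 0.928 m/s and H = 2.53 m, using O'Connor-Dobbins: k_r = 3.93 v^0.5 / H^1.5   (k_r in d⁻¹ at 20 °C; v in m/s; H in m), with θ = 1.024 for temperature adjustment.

k_r(20) = 3.93 × 0.928^0.5 / 2.53^1.5 = 3.93 × 0.9633 / 4.024 = 0.9408 d⁻¹.
k_r(9.83) = 0.9408 × 1.024^(9.83−20) = 0.9408 × 0.7857 = 0.7392 d⁻¹.

k_r ≈ 0.739 d⁻¹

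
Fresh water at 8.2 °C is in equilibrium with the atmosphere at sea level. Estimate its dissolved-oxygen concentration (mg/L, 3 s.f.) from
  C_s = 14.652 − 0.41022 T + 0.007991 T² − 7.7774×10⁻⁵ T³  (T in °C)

C_s ≈ 11.8 mg/L

C_s = 14.652 − 0.41022×8.2 + 0.007991×8.2² − 7.7774×10⁻⁵×8.2³ = 11.78 mg/L.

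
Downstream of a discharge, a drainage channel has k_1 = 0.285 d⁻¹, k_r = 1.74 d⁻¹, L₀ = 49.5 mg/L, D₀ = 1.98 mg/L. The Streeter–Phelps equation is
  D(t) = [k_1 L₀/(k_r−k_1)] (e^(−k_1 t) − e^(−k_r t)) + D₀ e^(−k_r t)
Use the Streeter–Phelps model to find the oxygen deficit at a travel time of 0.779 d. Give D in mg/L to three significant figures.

D ≈ 5.78 mg/L

k_1 L₀/(k_r−k_1) = 0.285×49.5/(1.74−0.285) = 14.11/1.455 = 9.696 mg/L.
e^(−k_1 t) = e^(−0.285×0.7790) = 0.8009; e^(−k_r t) = e^(−1.74×0.7790) = 0.2578.
D = 9.696 × (0.8009 − 0.2578) + 1.98 × 0.2578 = 5.266 + 0.5105 = 5.776 mg/L.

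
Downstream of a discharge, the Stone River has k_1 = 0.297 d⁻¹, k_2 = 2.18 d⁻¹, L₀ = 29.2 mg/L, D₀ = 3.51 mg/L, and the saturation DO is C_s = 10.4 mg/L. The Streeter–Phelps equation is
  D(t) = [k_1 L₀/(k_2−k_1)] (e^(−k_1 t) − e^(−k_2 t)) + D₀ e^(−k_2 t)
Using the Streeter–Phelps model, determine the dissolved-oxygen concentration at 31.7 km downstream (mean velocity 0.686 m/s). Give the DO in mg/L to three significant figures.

Travel time t = x/v = 31.7 km / (0.686 m/s) = 31700 m / 0.686 m/s = 46210 s = 0.5348 d.
k_1 L₀/(k_2−k_1) = 0.297×29.2/(2.18−0.297) = 8.672/1.883 = 4.606 mg/L.
e^(−k_1 t) = e^(−0.297×0.5348) = 0.8531; e^(−k_2 t) = e^(−2.18×0.5348) = 0.3116.
D = 4.606 × (0.8531 − 0.3116) + 3.51 × 0.3116 = 2.494 + 1.094 = 3.588 mg/L.
DO = C_s − D = 10.4 − 3.588 = 6.812 mg/L.

DO ≈ 6.81 mg/L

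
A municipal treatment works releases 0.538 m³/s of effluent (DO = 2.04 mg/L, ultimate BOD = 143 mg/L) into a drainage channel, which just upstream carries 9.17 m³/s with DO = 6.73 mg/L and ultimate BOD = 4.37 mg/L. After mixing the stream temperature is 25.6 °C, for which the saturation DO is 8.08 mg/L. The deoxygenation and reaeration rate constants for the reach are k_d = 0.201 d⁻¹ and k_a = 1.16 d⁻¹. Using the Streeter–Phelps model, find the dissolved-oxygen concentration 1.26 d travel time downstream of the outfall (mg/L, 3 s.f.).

DO ≈ 6.33 mg/L

Mixed DO = (9.17×6.73 + 0.538×2.04)/(9.17+0.538) = 62.81/9.708 = 6.470 mg/L.
Mixed L₀ = (9.17×4.37 + 0.538×143)/(9.708) = 117.0/9.708 = 12.05 mg/L.
Initial deficit D₀ = C_s − DO₀ = 8.08 − 6.470 = 1.610 mg/L.
D(1.26) = [0.201×12.05/(1.16−0.201)](e^(−0.201×1.26) − e^(−1.16×1.26)) + 1.610 e^(−1.16×1.26)
= 2.526 × (0.7763 − 0.2319) + 1.610 × 0.2319 = 1.749 mg/L.
DO = 8.08 − 1.749 = 6.331 mg/L.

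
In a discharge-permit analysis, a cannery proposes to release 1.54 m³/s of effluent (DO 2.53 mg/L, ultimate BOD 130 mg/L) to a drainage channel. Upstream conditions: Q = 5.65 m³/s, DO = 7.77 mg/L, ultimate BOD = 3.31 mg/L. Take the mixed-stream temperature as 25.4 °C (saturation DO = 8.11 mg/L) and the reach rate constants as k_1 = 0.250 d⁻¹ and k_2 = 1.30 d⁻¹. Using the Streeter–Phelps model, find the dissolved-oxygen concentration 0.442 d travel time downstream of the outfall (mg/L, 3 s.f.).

Mixed DO = (5.65×7.77 + 1.54×2.53)/(5.65+1.54) = 47.80/7.190 = 6.648 mg/L.
Mixed L₀ = (5.65×3.31 + 1.54×130)/(7.190) = 218.9/7.190 = 30.45 mg/L.
Initial deficit D₀ = C_s − DO₀ = 8.11 − 6.648 = 1.462 mg/L.
D(0.442) = [0.250×30.45/(1.30−0.250)](e^(−0.250×0.442) − e^(−1.30×0.442)) + 1.462 e^(−1.30×0.442)
= 7.249 × (0.8954 − 0.5629) + 1.462 × 0.5629 = 3.233 mg/L.
DO = 8.11 − 3.233 = 4.877 mg/L.

DO ≈ 4.88 mg/L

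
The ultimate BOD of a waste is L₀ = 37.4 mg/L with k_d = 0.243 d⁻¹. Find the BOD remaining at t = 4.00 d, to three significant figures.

L_t = L₀ e^(−k_d t) = 37.4 × e^(−0.243×4.00) = 37.4 × 0.3783 = 14.15 mg/L.

L ≈ 14.1 mg/L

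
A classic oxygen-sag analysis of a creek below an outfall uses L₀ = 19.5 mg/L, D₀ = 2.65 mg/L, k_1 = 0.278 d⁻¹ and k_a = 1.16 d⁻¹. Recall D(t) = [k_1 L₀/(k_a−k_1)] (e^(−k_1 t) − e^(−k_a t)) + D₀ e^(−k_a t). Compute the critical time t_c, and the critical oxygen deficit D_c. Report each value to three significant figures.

t_c ≈ 0.980 d; D_c ≈ 3.56 mg/L

At the critical point dD/dt = 0, so k_1 L₀ e^(−k_1 t) = k_a D. Substituting D(t) from the Streeter–Phelps equation and solving for t gives
t_c = ln[(k_a/k_1)(1 − D₀(k_a−k_1)/(k_1 L₀))] / (k_a−k_1).
Here k_a−k_1 = 0.8820 d⁻¹ and 1 − D₀(k_a−k_1)/(k_1 L₀) = 1 − 2.65×0.8820/(0.278×19.5) = 0.5688, so
t_c = ln(4.173 × 0.5688) / 0.8820 = 0.8644 / 0.8820 = 0.9800 d.
D_c = (k_1/k_a) L₀ e^(−k_1 t_c) = (0.278/1.16) × 19.5 × e^(−0.278×0.9800) = 0.2397 × 19.5 × 0.7615 = 3.559 mg/L.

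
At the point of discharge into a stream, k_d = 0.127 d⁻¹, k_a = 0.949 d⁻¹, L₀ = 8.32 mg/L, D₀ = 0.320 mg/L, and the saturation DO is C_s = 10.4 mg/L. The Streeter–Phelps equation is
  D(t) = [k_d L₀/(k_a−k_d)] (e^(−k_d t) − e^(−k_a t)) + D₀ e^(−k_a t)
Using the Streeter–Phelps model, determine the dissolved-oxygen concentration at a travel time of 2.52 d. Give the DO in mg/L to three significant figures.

DO ≈ 9.55 mg/L

k_d L₀/(k_a−k_d) = 0.127×8.32/(0.949−0.127) = 1.057/0.8220 = 1.285 mg/L.
e^(−k_d t) = e^(−0.127×2.520) = 0.7261; e^(−k_a t) = e^(−0.949×2.520) = 0.09149.
D = 1.285 × (0.7261 − 0.09149) + 0.320 × 0.09149 = 0.8158 + 0.02928 = 0.8451 mg/L.
DO = C_s − D = 10.4 − 0.8451 = 9.555 mg/L.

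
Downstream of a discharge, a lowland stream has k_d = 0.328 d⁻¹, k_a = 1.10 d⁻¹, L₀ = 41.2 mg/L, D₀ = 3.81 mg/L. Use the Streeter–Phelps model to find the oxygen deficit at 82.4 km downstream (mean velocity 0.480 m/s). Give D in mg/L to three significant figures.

D ≈ 7.58 mg/L

Travel time t = x/v = 82.4 km / (0.480 m/s) = 82400 m / 0.480 m/s = 171700 s = 1.987 d.
k_d L₀/(k_a−k_d) = 0.328×41.2/(1.10−0.328) = 13.51/0.7720 = 17.50 mg/L.
e^(−k_d t) = e^(−0.328×1.987) = 0.5212; e^(−k_a t) = e^(−1.10×1.987) = 0.1124.
D = 17.50 × (0.5212 − 0.1124) + 3.81 × 0.1124 = 7.155 + 0.4283 = 7.583 mg/L.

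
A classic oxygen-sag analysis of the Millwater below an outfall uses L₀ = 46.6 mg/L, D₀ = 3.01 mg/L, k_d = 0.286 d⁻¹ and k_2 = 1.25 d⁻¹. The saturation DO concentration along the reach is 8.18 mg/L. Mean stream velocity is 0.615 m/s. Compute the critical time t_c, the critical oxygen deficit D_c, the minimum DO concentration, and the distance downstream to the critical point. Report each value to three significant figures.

With k_2/k_d = 4.371 and 1 − D₀(k_2−k_d)/(k_d L₀) = 0.7823,
t_c = ln(4.371 × 0.7823) / (1.25 − 0.286) = ln(3.419) / 0.9640 = 1.229/0.9640 = 1.275 d.
D_c = (k_d/k_2) L₀ e^(−k_d t_c) = (0.286/1.25) × 46.6 × e^(−0.286×1.275) = 0.2288 × 46.6 × 0.6944 = 7.404 mg/L.
Minimum DO = C_s − D_c = 8.18 − 7.404 = 0.7764 mg/L.
x_c = v t_c = 0.615 m/s × 1.275 d × 86400 s/d = 67760 m ≈ 67.8 km.

t_c ≈ 1.28 d; D_c ≈ 7.40 mg/L; min DO ≈ 0.776 mg/L; x_c ≈ 67.8 km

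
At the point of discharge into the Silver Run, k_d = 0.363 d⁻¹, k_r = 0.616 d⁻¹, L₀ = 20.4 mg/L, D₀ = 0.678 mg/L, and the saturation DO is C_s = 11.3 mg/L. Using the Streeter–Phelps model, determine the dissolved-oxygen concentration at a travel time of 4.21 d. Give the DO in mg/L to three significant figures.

k_d L₀/(k_r−k_d) = 0.363×20.4/(0.616−0.363) = 7.405/0.2530 = 29.27 mg/L.
e^(−k_d t) = e^(−0.363×4.210) = 0.2169; e^(−k_r t) = e^(−0.616×4.210) = 0.07477.
D = 29.27 × (0.2169 − 0.07477) + 0.678 × 0.07477 = 4.161 + 0.05069 = 4.211 mg/L.
DO = C_s − D = 11.3 − 4.211 = 7.089 mg/L.

DO ≈ 7.09 mg/L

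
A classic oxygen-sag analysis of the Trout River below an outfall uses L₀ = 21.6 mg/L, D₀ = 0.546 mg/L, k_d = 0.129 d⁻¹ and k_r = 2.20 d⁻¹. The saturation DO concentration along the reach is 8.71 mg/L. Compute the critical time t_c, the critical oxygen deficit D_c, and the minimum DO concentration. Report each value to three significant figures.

With k_r/k_d = 17.05 and 1 − D₀(k_r−k_d)/(k_d L₀) = 0.5942,
t_c = ln(17.05 × 0.5942) / (2.20 − 0.129) = ln(10.13) / 2.071 = 2.316/2.071 = 1.118 d.
L(t_c) = L₀ e^(−k_d t_c) = 21.6 × 0.8657 = 18.70 mg/L, and at the critical point k_r D_c = k_d L, so D_c = (0.129/2.20) × 18.70 = 1.096 mg/L.
Minimum DO = C_s − D_c = 8.71 − 1.096 = 7.614 mg/L.

t_c ≈ 1.12 d; D_c ≈ 1.10 mg/L; min DO ≈ 7.61 mg/L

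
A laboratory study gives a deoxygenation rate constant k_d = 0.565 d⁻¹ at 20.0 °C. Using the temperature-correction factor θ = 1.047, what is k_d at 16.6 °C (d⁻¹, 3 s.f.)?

k_d(T₂) = k_d(T₁) · θ^(T₂−T₁) = 0.565 × 1.047^(16.6−20.0)
= 0.565 × 1.047^-3.40 = 0.565 × 0.8554 = 0.4833 d⁻¹.

k_d ≈ 0.483 d⁻¹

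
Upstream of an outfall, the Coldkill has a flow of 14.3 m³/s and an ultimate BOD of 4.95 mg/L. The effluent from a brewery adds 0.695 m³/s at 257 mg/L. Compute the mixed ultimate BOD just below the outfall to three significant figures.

16.6 mg/L

Flow-weighted mixing: C = (Q_r C_r + Q_w C_w)/(Q_r + Q_w)
= (14.3×4.95 + 0.695×257)/(14.3 + 0.695) = 249.4/15.00 = 16.63 mg/L.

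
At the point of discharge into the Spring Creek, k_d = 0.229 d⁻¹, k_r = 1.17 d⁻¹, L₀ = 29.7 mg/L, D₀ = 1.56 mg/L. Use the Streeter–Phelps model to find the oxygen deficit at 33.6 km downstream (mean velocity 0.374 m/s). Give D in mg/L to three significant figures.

D ≈ 4.02 mg/L

Travel time t = x/v = 33.6 km / (0.374 m/s) = 33600 m / 0.374 m/s = 89840 s = 1.040 d.
k_d L₀/(k_r−k_d) = 0.229×29.7/(1.17−0.229) = 6.801/0.9410 = 7.228 mg/L.
e^(−k_d t) = e^(−0.229×1.040) = 0.7881; e^(−k_r t) = e^(−1.17×1.040) = 0.2962.
D = 7.228 × (0.7881 − 0.2962) + 1.56 × 0.2962 = 3.555 + 0.4621 = 4.017 mg/L.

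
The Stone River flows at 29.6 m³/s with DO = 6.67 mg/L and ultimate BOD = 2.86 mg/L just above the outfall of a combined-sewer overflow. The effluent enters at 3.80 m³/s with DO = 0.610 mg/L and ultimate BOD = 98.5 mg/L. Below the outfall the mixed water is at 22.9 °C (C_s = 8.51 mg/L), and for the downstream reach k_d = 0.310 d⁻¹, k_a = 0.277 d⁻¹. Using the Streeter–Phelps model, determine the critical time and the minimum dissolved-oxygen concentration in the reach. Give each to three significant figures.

Mixed DO = (29.6×6.67 + 3.80×0.610)/(29.6+3.80) = 199.8/33.40 = 5.981 mg/L.
Mixed L₀ = (29.6×2.86 + 3.80×98.5)/(33.40) = 459.0/33.40 = 13.74 mg/L.
Initial deficit D₀ = C_s − DO₀ = 8.51 − 5.981 = 2.529 mg/L.
t_c = (1/-0.03300) ln[(0.277/0.310)(1 − 2.529×-0.03300/(0.310×13.74))] = -30.30 × ln(0.9111) = 2.823 d.
D_c = (0.310/0.277) × 13.74 × e^(−0.310×2.823) = 1.119 × 13.74 × 0.4168 = 6.410 mg/L.
Minimum DO = 8.51 − 6.410 = 2.100 mg/L.

t_c ≈ 2.82 d; minimum DO ≈ 2.10 mg/L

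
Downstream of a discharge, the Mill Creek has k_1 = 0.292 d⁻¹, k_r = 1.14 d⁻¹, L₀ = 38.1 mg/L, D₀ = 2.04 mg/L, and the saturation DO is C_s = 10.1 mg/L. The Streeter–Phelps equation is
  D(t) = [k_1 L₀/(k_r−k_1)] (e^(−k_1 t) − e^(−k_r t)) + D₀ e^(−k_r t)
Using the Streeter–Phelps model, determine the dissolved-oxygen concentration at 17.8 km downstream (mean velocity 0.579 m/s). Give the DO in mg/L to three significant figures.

DO ≈ 5.66 mg/L

Travel time t = x/v = 17.8 km / (0.579 m/s) = 17800 m / 0.579 m/s = 30740 s = 0.3558 d.
k_1 L₀/(k_r−k_1) = 0.292×38.1/(1.14−0.292) = 11.13/0.8480 = 13.12 mg/L.
e^(−k_1 t) = e^(−0.292×0.3558) = 0.9013; e^(−k_r t) = e^(−1.14×0.3558) = 0.6666.
D = 13.12 × (0.9013 − 0.6666) + 2.04 × 0.6666 = 3.080 + 1.360 = 4.440 mg/L.
DO = C_s − D = 10.1 − 4.440 = 5.660 mg/L.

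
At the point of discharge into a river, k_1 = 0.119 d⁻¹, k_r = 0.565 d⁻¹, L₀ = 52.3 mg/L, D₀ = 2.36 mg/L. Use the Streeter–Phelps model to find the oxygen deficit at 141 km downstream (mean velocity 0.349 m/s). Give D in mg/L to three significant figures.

D ≈ 7.17 mg/L

Travel time t = x/v = 141 km / (0.349 m/s) = 141000 m / 0.349 m/s = 404000 s = 4.676 d.
k_1 L₀/(k_r−k_1) = 0.119×52.3/(0.565−0.119) = 6.224/0.4460 = 13.95 mg/L.
e^(−k_1 t) = e^(−0.119×4.676) = 0.5732; e^(−k_r t) = e^(−0.565×4.676) = 0.07122.
D = 13.95 × (0.5732 − 0.07122) + 2.36 × 0.07122 = 7.005 + 0.1681 = 7.174 mg/L.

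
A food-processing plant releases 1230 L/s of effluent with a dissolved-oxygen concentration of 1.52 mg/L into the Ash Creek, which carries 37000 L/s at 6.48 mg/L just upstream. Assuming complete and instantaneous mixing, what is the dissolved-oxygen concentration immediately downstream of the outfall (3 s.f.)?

6.32 mg/L

Flow-weighted mixing: C = (Q_r C_r + Q_w C_w)/(Q_r + Q_w)
= (37000×6.48 + 1230×1.52)/(37000 + 1230) = 241600/38230 = 6.320 mg/L.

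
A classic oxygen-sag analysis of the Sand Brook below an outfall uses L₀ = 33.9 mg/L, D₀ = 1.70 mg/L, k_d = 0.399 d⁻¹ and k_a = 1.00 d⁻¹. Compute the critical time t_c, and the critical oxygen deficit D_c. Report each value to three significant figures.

t_c ≈ 1.40 d; D_c ≈ 7.74 mg/L

With k_a/k_d = 2.506 and 1 − D₀(k_a−k_d)/(k_d L₀) = 0.9245,
t_c = ln(2.506 × 0.9245) / (1.00 − 0.399) = ln(2.317) / 0.6010 = 0.8403/0.6010 = 1.398 d.
D_c = (k_d/k_a) L₀ e^(−k_d t_c) = (0.399/1.00) × 33.9 × e^(−0.399×1.398) = 0.3990 × 33.9 × 0.5724 = 7.743 mg/L.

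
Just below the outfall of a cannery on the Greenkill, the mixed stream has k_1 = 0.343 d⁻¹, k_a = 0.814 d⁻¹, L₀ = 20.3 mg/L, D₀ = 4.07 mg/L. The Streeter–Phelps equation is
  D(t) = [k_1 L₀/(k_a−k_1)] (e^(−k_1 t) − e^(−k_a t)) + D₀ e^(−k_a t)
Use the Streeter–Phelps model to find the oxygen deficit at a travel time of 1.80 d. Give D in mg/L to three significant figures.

k_1 L₀/(k_a−k_1) = 0.343×20.3/(0.814−0.343) = 6.963/0.4710 = 14.78 mg/L.
e^(−k_1 t) = e^(−0.343×1.800) = 0.5393; e^(−k_a t) = e^(−0.814×1.800) = 0.2310.
D = 14.78 × (0.5393 − 0.2310) + 4.07 × 0.2310 = 4.558 + 0.9403 = 5.498 mg/L.

D ≈ 5.50 mg/L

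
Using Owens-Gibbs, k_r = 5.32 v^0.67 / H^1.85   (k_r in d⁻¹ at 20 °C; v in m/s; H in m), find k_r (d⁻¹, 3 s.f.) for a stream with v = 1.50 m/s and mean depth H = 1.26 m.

k_r ≈ 4.55 d⁻¹

k_r = 5.32 × 1.50^0.67 / 1.26^1.85 = 5.32 × 1.312 / 1.534 = 4.552 d⁻¹.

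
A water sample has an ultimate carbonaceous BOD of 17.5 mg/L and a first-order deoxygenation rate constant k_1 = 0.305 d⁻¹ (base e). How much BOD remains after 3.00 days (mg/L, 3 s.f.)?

L ≈ 7.01 mg/L

L_t = L₀ e^(−k_1 t) = 17.5 × e^(−0.305×3.00) = 17.5 × 0.4005 = 7.009 mg/L.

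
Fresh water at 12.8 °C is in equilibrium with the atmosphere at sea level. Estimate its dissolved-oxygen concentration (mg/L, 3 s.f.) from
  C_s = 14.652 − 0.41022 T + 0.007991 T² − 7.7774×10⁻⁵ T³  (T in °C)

C_s = 14.652 − 0.41022×12.8 + 0.007991×12.8² − 7.7774×10⁻⁵×12.8³ = 10.55 mg/L.

C_s ≈ 10.5 mg/L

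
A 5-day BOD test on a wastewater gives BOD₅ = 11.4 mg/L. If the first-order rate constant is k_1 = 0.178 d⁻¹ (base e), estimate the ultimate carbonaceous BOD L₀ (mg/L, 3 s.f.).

BOD₅ = L₀(1 − e^(−5k_1)) ⇒ L₀ = BOD₅ / (1 − e^(−5×0.178))
= 11.4 / (1 − 0.4107) = 11.4 / 0.5893 = 19.34 mg/L.

L₀ ≈ 19.3 mg/L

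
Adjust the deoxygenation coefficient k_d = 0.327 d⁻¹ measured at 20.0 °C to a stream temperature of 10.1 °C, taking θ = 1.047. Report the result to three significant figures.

k_d(T₂) = k_d(T₁) · θ^(T₂−T₁) = 0.327 × 1.047^(10.1−20.0)
= 0.327 × 1.047^-9.90 = 0.327 × 0.6346 = 0.2075 d⁻¹.

k_d ≈ 0.208 d⁻¹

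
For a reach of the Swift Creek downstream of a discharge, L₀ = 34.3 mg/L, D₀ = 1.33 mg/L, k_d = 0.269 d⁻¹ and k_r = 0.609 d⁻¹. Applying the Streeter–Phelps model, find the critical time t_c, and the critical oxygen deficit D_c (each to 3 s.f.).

t_c ≈ 2.26 d; D_c ≈ 8.26 mg/L

With k_r/k_d = 2.264 and 1 − D₀(k_r−k_d)/(k_d L₀) = 0.9510,
t_c = ln(2.264 × 0.9510) / (0.609 − 0.269) = ln(2.153) / 0.3400 = 0.7669/0.3400 = 2.255 d.
D_c = (k_d/k_r) L₀ e^(−k_d t_c) = (0.269/0.609) × 34.3 × e^(−0.269×2.255) = 0.4417 × 34.3 × 0.5451 = 8.259 mg/L.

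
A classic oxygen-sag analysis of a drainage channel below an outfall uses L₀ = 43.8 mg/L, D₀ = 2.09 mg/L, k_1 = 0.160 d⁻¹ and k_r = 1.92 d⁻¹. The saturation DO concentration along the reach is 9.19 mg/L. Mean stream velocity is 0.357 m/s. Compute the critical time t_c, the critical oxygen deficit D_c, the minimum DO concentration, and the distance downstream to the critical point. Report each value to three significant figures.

With k_r/k_1 = 12.00 and 1 − D₀(k_r−k_1)/(k_1 L₀) = 0.4751,
t_c = ln(12.00 × 0.4751) / (1.92 − 0.160) = ln(5.701) / 1.760 = 1.741/1.760 = 0.9890 d.
L(t_c) = L₀ e^(−k_1 t_c) = 43.8 × 0.8536 = 37.39 mg/L, and at the critical point k_r D_c = k_1 L, so D_c = (0.160/1.92) × 37.39 = 3.116 mg/L.
Minimum DO = C_s − D_c = 9.19 − 3.116 = 6.074 mg/L.
x_c = v t_c = 0.357 m/s × 0.9890 d × 86400 s/d = 30510 m ≈ 30.5 km.

t_c ≈ 0.989 d; D_c ≈ 3.12 mg/L; min DO ≈ 6.07 mg/L; x_c ≈ 30.5 km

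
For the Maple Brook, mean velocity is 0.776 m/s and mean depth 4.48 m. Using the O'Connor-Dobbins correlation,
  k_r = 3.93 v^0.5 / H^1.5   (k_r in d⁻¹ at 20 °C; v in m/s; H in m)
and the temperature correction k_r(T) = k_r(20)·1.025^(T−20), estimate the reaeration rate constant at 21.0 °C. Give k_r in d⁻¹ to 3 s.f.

k_r(20) = 3.93 × 0.776^0.5 / 4.48^1.5 = 3.93 × 0.8809 / 9.482 = 0.3651 d⁻¹.
k_r(21.0) = 0.3651 × 1.025^(21.0−20) = 0.3651 × 1.025 = 0.3742 d⁻¹.

k_r ≈ 0.374 d⁻¹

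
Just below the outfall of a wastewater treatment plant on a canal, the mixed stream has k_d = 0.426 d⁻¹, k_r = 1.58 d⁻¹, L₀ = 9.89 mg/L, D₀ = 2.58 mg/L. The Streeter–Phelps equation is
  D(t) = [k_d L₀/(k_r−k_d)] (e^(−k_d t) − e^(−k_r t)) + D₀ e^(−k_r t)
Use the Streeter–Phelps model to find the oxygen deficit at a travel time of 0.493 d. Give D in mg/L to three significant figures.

D ≈ 2.47 mg/L

k_d L₀/(k_r−k_d) = 0.426×9.89/(1.58−0.426) = 4.213/1.154 = 3.651 mg/L.
e^(−k_d t) = e^(−0.426×0.4930) = 0.8106; e^(−k_r t) = e^(−1.58×0.4930) = 0.4589.
D = 3.651 × (0.8106 − 0.4589) + 2.58 × 0.4589 = 1.284 + 1.184 = 2.468 mg/L.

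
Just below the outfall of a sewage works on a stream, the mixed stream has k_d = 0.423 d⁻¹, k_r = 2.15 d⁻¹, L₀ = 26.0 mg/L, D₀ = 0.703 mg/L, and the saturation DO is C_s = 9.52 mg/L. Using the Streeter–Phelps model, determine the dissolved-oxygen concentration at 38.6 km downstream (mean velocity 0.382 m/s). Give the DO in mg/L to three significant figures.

DO ≈ 6.10 mg/L

Travel time t = x/v = 38.6 km / (0.382 m/s) = 38600 m / 0.382 m/s = 101000 s = 1.170 d.
k_d L₀/(k_r−k_d) = 0.423×26.0/(2.15−0.423) = 11.00/1.727 = 6.368 mg/L.
e^(−k_d t) = e^(−0.423×1.170) = 0.6097; e^(−k_r t) = e^(−2.15×1.170) = 0.08090.
D = 6.368 × (0.6097 − 0.08090) + 0.703 × 0.08090 = 3.368 + 0.05688 = 3.425 mg/L.
DO = C_s − D = 9.52 − 3.425 = 6.095 mg/L.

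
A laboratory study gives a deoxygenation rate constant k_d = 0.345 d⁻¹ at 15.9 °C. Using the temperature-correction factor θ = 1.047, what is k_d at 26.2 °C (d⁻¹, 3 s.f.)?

k_d(T₂) = k_d(T₁) · θ^(T₂−T₁) = 0.345 × 1.047^(26.2−15.9)
= 0.345 × 1.047^10.3 = 0.345 × 1.605 = 0.5537 d⁻¹.

k_d ≈ 0.554 d⁻¹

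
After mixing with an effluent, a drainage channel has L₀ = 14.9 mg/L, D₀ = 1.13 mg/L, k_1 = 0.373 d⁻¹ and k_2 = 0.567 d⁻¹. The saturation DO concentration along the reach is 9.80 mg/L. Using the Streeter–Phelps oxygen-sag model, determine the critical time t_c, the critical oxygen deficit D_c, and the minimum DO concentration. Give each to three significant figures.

t_c ≈ 1.95 d; D_c ≈ 4.73 mg/L; min DO ≈ 5.07 mg/L

t_c = [1/(k_2−k_1)] ln[(k_2/k_1)(1 − D₀(k_2−k_1)/(k_1 L₀))]
= [1/(0.567−0.373)] ln[(0.567/0.373)(1 − 1.13×0.1940/(0.373×14.9))]
= (1/0.1940) ln[1.520 × 0.9606] = 5.155 × ln(1.460) = 5.155 × 0.3785 = 1.951 d.
L(t_c) = L₀ e^(−k_1 t_c) = 14.9 × 0.4830 = 7.196 mg/L, and at the critical point k_2 D_c = k_1 L, so D_c = (0.373/0.567) × 7.196 = 4.734 mg/L.
Minimum DO = C_s − D_c = 9.80 − 4.734 = 5.066 mg/L.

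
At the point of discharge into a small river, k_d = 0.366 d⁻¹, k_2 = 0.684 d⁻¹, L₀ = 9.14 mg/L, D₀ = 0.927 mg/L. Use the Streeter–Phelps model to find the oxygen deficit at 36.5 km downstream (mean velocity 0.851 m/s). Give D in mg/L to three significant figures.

Travel time t = x/v = 36.5 km / (0.851 m/s) = 36500 m / 0.851 m/s = 42890 s = 0.4964 d.
k_d L₀/(k_2−k_d) = 0.366×9.14/(0.684−0.366) = 3.345/0.3180 = 10.52 mg/L.
e^(−k_d t) = e^(−0.366×0.4964) = 0.8339; e^(−k_2 t) = e^(−0.684×0.4964) = 0.7121.
D = 10.52 × (0.8339 − 0.7121) + 0.927 × 0.7121 = 1.281 + 0.6601 = 1.941 mg/L.

D ≈ 1.94 mg/L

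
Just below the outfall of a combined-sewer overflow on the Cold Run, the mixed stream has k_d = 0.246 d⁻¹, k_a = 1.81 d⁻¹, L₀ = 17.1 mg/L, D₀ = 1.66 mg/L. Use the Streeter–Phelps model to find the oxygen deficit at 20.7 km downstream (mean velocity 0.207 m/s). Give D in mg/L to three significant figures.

D ≈ 1.90 mg/L

Travel time t = x/v = 20.7 km / (0.207 m/s) = 20700 m / 0.207 m/s = 100000 s = 1.157 d.
k_d L₀/(k_a−k_d) = 0.246×17.1/(1.81−0.246) = 4.207/1.564 = 2.690 mg/L.
e^(−k_d t) = e^(−0.246×1.157) = 0.7522; e^(−k_a t) = e^(−1.81×1.157) = 0.1231.
D = 2.690 × (0.7522 − 0.1231) + 1.66 × 0.1231 = 1.692 + 0.2043 = 1.896 mg/L.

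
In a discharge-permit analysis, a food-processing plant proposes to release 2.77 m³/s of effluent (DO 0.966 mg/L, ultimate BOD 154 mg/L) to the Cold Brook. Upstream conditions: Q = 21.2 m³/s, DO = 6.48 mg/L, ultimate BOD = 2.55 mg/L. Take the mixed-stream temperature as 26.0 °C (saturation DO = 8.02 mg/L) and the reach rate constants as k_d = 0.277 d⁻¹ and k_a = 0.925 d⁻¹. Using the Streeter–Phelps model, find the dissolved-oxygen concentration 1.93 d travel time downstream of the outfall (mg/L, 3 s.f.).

Mixed DO = (21.2×6.48 + 2.77×0.966)/(21.2+2.77) = 140.1/23.97 = 5.843 mg/L.
Mixed L₀ = (21.2×2.55 + 2.77×154)/(23.97) = 480.6/23.97 = 20.05 mg/L.
Initial deficit D₀ = C_s − DO₀ = 8.02 − 5.843 = 2.177 mg/L.
D(1.93) = [0.277×20.05/(0.925−0.277)](e^(−0.277×1.93) − e^(−0.925×1.93)) + 2.177 e^(−0.925×1.93)
= 8.571 × (0.5859 − 0.1678) + 2.177 × 0.1678 = 3.949 mg/L.
DO = 8.02 − 3.949 = 4.071 mg/L.

DO ≈ 4.07 mg/L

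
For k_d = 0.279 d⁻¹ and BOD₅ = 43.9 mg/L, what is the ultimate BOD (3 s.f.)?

BOD₅ = L₀(1 − e^(−5k_d)) ⇒ L₀ = BOD₅ / (1 − e^(−5×0.279))
= 43.9 / (1 − 0.2478) = 43.9 / 0.7522 = 58.36 mg/L.

L₀ ≈ 58.4 mg/L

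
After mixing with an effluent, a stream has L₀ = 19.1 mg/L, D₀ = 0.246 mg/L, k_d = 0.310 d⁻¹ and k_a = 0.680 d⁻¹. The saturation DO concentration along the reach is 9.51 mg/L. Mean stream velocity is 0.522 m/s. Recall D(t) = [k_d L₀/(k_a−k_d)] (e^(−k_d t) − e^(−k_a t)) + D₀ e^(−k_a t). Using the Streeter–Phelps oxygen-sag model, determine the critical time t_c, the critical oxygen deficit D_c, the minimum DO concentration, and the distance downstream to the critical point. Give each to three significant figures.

t_c ≈ 2.08 d; D_c ≈ 4.57 mg/L; min DO ≈ 4.94 mg/L; x_c ≈ 93.9 km

With k_a/k_d = 2.194 and 1 − D₀(k_a−k_d)/(k_d L₀) = 0.9846,
t_c = ln(2.194 × 0.9846) / (0.680 − 0.310) = ln(2.160) / 0.3700 = 0.7700/0.3700 = 2.081 d.
L(t_c) = L₀ e^(−k_d t_c) = 19.1 × 0.5246 = 10.02 mg/L, and at the critical point k_a D_c = k_d L, so D_c = (0.310/0.680) × 10.02 = 4.568 mg/L.
Minimum DO = C_s − D_c = 9.51 − 4.568 = 4.942 mg/L.
x_c = v t_c = 0.522 m/s × 2.081 d × 86400 s/d = 93860 m ≈ 93.9 km.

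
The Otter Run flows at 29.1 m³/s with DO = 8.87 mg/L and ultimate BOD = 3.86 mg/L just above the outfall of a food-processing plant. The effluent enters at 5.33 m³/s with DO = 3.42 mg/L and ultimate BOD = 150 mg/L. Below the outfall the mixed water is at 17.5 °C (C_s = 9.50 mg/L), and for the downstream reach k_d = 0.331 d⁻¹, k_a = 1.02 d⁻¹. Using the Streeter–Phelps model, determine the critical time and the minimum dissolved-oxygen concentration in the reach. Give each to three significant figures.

Mixed DO = (29.1×8.87 + 5.33×3.42)/(29.1+5.33) = 276.3/34.43 = 8.026 mg/L.
Mixed L₀ = (29.1×3.86 + 5.33×150)/(34.43) = 911.8/34.43 = 26.48 mg/L.
Initial deficit D₀ = C_s − DO₀ = 9.50 − 8.026 = 1.474 mg/L.
t_c = (1/0.6890) ln[(1.02/0.331)(1 − 1.474×0.6890/(0.331×26.48))] = 1.451 × ln(2.725) = 1.455 d.
D_c = (0.331/1.02) × 26.48 × e^(−0.331×1.455) = 0.3245 × 26.48 × 0.6178 = 5.310 mg/L.
Minimum DO = 9.50 − 5.310 = 4.190 mg/L.

t_c ≈ 1.45 d; minimum DO ≈ 4.19 mg/L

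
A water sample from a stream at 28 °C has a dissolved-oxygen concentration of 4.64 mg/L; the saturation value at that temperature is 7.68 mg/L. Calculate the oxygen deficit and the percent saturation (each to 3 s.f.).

D = C_s − C = 7.68 − 4.64 = 3.04 mg/L.
% saturation = 4.64/7.68 × 100 = 60.4 %.

D ≈ 3.04 mg/L; 60.4 % saturation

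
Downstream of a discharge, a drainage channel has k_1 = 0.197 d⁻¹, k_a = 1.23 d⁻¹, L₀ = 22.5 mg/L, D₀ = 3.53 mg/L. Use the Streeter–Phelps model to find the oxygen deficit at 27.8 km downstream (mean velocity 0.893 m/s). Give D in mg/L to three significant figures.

Travel time t = x/v = 27.8 km / (0.893 m/s) = 27800 m / 0.893 m/s = 31130 s = 0.3603 d.
k_1 L₀/(k_a−k_1) = 0.197×22.5/(1.23−0.197) = 4.433/1.033 = 4.291 mg/L.
e^(−k_1 t) = e^(−0.197×0.3603) = 0.9315; e^(−k_a t) = e^(−1.23×0.3603) = 0.6420.
D = 4.291 × (0.9315 − 0.6420) + 3.53 × 0.6420 = 1.242 + 2.266 = 3.508 mg/L.

D ≈ 3.51 mg/L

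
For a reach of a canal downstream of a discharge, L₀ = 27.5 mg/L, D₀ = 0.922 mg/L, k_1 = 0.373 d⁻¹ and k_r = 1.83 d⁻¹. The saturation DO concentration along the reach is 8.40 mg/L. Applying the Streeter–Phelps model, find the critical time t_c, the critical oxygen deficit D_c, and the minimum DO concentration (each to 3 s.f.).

With k_r/k_1 = 4.906 and 1 − D₀(k_r−k_1)/(k_1 L₀) = 0.8690,
t_c = ln(4.906 × 0.8690) / (1.83 − 0.373) = ln(4.264) / 1.457 = 1.450/1.457 = 0.9953 d.
D_c = (k_1/k_r) L₀ e^(−k_1 t_c) = (0.373/1.83) × 27.5 × e^(−0.373×0.9953) = 0.2038 × 27.5 × 0.6899 = 3.867 mg/L.
Minimum DO = C_s − D_c = 8.40 − 3.867 = 4.533 mg/L.

t_c ≈ 0.995 d; D_c ≈ 3.87 mg/L; min DO ≈ 4.53 mg/L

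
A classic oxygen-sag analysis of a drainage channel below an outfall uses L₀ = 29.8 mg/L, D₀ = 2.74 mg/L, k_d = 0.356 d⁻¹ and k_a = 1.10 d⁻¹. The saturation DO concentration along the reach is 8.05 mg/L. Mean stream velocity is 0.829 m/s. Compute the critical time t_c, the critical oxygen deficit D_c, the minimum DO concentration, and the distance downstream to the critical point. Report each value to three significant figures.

t_c ≈ 1.23 d; D_c ≈ 6.23 mg/L; min DO ≈ 1.82 mg/L; x_c ≈ 88.1 km

At the critical point dD/dt = 0, so k_d L₀ e^(−k_d t) = k_a D. Substituting D(t) from the Streeter–Phelps equation and solving for t gives
t_c = ln[(k_a/k_d)(1 − D₀(k_a−k_d)/(k_d L₀))] / (k_a−k_d).
Here k_a−k_d = 0.7440 d⁻¹ and 1 − D₀(k_a−k_d)/(k_d L₀) = 1 − 2.74×0.7440/(0.356×29.8) = 0.8078, so
t_c = ln(3.090 × 0.8078) / 0.7440 = 0.9147 / 0.7440 = 1.229 d.
L(t_c) = L₀ e^(−k_d t_c) = 29.8 × 0.6455 = 19.24 mg/L, and at the critical point k_a D_c = k_d L, so D_c = (0.356/1.10) × 19.24 = 6.226 mg/L.
Minimum DO = C_s − D_c = 8.05 − 6.226 = 1.824 mg/L.
x_c = v t_c = 0.829 m/s × 1.229 d × 86400 s/d = 88060 m ≈ 88.1 km.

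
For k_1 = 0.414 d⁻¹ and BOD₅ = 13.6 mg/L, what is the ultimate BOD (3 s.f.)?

L₀ ≈ 15.6 mg/L

BOD₅ = L₀(1 − e^(−5k_1)) ⇒ L₀ = BOD₅ / (1 − e^(−5×0.414))
= 13.6 / (1 − 0.1262) = 13.6 / 0.8738 = 15.56 mg/L.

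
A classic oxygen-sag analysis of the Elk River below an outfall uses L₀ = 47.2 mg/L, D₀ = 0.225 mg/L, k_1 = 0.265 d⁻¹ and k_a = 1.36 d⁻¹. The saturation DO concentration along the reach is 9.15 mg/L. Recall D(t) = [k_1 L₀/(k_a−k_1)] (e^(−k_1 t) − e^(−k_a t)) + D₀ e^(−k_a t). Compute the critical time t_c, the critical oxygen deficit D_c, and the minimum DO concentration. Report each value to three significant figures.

t_c ≈ 1.48 d; D_c ≈ 6.22 mg/L; min DO ≈ 2.93 mg/L

With k_a/k_1 = 5.132 and 1 − D₀(k_a−k_1)/(k_1 L₀) = 0.9803,
t_c = ln(5.132 × 0.9803) / (1.36 − 0.265) = ln(5.031) / 1.095 = 1.616/1.095 = 1.475 d.
L(t_c) = L₀ e^(−k_1 t_c) = 47.2 × 0.6764 = 31.93 mg/L, and at the critical point k_a D_c = k_1 L, so D_c = (0.265/1.36) × 31.93 = 6.221 mg/L.
Minimum DO = C_s − D_c = 9.15 − 6.221 = 2.929 mg/L.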